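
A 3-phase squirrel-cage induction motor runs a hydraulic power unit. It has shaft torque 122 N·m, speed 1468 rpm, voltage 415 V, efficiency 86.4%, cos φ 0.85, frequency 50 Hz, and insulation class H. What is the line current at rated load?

ω = 2π×1468/60 = 153.7 rad/s; P_out = τω = 122 × 153.7 = 18751 W
P_in = P_out / η = 18751 / 0.864 = 21703 W
I_L = P_in / (√3·V_L·cosφ) = 21703 / (1.732 × 415 × 0.85) = 35.5 A

35.5 A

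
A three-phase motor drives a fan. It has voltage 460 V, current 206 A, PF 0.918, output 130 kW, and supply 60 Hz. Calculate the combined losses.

20.7 kW

P_in = √3·V·I·cosφ = 1.732×460×206×0.918 = 150666 W
P_out = 130000 W
Losses = P_in − P_out = 150666 − 130000 = 20666 W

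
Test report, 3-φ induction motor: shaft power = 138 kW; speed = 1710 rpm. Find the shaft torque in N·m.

ω = 2π × 1710/60 = 179.1 rad/s
τ = P/ω = 138000/179.1 = 771 N·m

771 N·m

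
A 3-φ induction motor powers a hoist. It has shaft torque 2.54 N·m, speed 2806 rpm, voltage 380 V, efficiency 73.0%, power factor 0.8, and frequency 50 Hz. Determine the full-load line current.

1.94 A

ω = 2π×2806/60 = 293.8 rad/s; P_out = τω = 2.54 × 293.8 = 746 W
P_in = P_out / η = 746 / 0.730 = 1022 W
I_L = P_in / (√3·V_L·cosφ) = 1022 / (1.732 × 380 × 0.8) = 1.94 A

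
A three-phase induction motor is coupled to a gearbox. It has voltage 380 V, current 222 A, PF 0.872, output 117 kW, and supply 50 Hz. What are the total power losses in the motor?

P_in = √3·V·I·cosφ = 1.732×380×222×0.872 = 127409 W
P_out = 117000 W
Losses = P_in − P_out = 127409 − 117000 = 10409 W

10.4 kW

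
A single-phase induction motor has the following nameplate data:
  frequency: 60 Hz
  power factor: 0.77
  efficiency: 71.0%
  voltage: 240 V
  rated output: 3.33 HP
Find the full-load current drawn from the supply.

18.9 A

P_out = 3.33 × 746 = 2484 W
P_in = P_out / η = 2484 / 0.710 = 3499 W
I = P_in / (V·cosφ) = 3499 / (240 × 0.77) = 18.9 A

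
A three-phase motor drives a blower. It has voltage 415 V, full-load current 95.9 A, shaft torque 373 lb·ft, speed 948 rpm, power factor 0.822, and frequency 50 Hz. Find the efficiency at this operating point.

τ = 373 lb·ft × 1.356 = 505.8 N·m
ω = 2π × 948/60 = 99.27 rad/s; P_out = τω = 505.8 × 99.27 = 50211 W
P_in = √3·V_L·I_L·cosφ = 1.732 × 415 × 95.9 × 0.822 = 56661 W
η = P_out / P_in = 50211 / 56661 = 0.886 = 88.6%

88.6 %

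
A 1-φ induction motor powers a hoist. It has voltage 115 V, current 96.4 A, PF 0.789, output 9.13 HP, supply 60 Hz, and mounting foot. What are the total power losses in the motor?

1.94 kW

P_in = V·I·cosφ = 115×96.4×0.789 = 8747 W
P_out = 9.13×746 = 6811 W
Losses = P_in − P_out = 8747 − 6811 = 1936 W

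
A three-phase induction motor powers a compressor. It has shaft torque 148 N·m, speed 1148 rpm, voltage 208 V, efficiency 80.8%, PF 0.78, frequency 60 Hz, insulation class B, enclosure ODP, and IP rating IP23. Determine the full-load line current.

ω = 2π×1148/60 = 120.2 rad/s; P_out = τω = 148 × 120.2 = 17790 W
P_in = P_out / η = 17790 / 0.808 = 22017 W
I_L = P_in / (√3·V_L·cosφ) = 22017 / (1.732 × 208 × 0.78) = 78.4 A

78.4 A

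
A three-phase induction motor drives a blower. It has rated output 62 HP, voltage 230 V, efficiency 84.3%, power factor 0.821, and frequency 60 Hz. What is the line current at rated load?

168 A

P_out = 62 × 746 = 46252 W
P_in = P_out / η = 46252 / 0.843 = 54866 W
I_L = P_in / (√3·V_L·cosφ) = 54866 / (1.732 × 230 × 0.821) = 168 A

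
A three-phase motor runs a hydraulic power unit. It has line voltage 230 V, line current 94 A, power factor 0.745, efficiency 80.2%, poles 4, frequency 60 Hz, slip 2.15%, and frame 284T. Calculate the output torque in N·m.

121 N·m

P_in = √3·V·I·cosφ = 1.732 × 230 × 94 × 0.745 = 27897 W
P_out = η·P_in = 0.802 × 27897 = 22373 W
n_s = 120×60/4 = 1800 rpm; n = 1800×(1−0.0215) = 1761 rpm
ω = 2π×1761/60 = 184.4 rad/s
τ = P_out/ω = 22373/184.4 = 121 N·m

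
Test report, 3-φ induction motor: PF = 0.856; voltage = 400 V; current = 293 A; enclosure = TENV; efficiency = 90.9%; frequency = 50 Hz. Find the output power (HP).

212 HP

P_in = √3·V·I·cosφ = 1.732 × 400 × 293 × 0.856 = 173760 W
P_out = η·P_in = 0.909 × 173760 = 157948 W
= 157948/746 = 212 HP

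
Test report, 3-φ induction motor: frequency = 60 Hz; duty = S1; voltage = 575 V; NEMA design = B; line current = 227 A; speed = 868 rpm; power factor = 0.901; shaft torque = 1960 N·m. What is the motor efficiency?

ω = 2π × 868/60 = 90.9 rad/s; P_out = τω = 1960 × 90.9 = 178164 W
P_in = √3·V_L·I_L·cosφ = 1.732 × 575 × 227 × 0.901 = 203688 W
η = P_out / P_in = 178164 / 203688 = 0.875 = 87.5%

87.5 %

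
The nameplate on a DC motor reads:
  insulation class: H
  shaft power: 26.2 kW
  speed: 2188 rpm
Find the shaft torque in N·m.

ω = 2π × 2188/60 = 229.1 rad/s
τ = P/ω = 26200/229.1 = 114 N·m

114 N·m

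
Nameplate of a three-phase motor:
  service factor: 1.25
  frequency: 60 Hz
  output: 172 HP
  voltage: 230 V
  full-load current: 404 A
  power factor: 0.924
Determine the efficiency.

P_out = 172 × 746 = 128312 W
P_in = √3·V_L·I_L·cosφ = 1.732 × 230 × 404 × 0.924 = 148706 W
η = P_out / P_in = 128312 / 148706 = 0.863 = 86.3%

86.3 %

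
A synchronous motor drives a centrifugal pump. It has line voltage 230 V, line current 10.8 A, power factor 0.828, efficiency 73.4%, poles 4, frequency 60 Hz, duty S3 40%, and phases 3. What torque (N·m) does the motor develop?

P_in = √3·V·I·cosφ = 1.732 × 230 × 10.8 × 0.828 = 3562 W
P_out = η·P_in = 0.734 × 3562 = 2615 W
n = n_s = 120×60/4 = 1800 rpm (synchronous)
ω = 2π×1800/60 = 188.5 rad/s
τ = P_out/ω = 2615/188.5 = 13.9 N·m

13.9 N·m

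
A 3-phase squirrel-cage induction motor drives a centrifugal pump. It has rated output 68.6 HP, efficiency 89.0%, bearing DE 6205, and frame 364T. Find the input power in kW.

57.5 kW

P_out = 68.6 × 746 = 51176 W
P_in = P_out/η = 51176/0.89 = 57501 W = 57.5 kW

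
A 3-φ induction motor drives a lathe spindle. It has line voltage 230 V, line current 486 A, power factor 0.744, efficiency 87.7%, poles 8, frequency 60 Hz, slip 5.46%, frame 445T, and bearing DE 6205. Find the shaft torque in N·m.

1420 N·m

P_in = √3·V·I·cosφ = 1.732 × 230 × 486 × 0.744 = 144041 W
P_out = η·P_in = 0.877 × 144041 = 126324 W
n_s = 120×60/8 = 900 rpm; n = 900×(1−0.0546) = 851 rpm
ω = 2π×851/60 = 89.12 rad/s
τ = P_out/ω = 126324/89.12 = 1420 N·m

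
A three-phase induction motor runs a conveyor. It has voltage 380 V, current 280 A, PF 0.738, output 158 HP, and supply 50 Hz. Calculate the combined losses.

18.1 kW

P_in = √3·V·I·cosφ = 1.732×380×280×0.738 = 136002 W
P_out = 158×746 = 117868 W
Losses = P_in − P_out = 136002 − 117868 = 18134 W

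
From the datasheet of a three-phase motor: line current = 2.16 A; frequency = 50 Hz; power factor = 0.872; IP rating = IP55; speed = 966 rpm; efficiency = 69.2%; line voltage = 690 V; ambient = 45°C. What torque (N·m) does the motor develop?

P_in = √3·V·I·cosφ = 1.732 × 690 × 2.16 × 0.872 = 2251 W
P_out = η·P_in = 0.692 × 2251 = 1558 W
n = 966 rpm
ω = 2π×966/60 = 101.2 rad/s
τ = P_out/ω = 1558/101.2 = 15.4 N·m

15.4 N·m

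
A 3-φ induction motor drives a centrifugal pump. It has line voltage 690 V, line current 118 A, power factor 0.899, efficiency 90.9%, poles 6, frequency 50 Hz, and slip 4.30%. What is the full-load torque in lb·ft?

P_in = √3·V·I·cosφ = 1.732 × 690 × 118 × 0.899 = 126776 W
P_out = η·P_in = 0.909 × 126776 = 115239 W
n_s = 120×50/6 = 1000 rpm; n = 1000×(1−0.043) = 957 rpm
ω = 2π×957/60 = 100.2 rad/s
τ = P_out/ω = 115239/100.2 = 1150 N·m
In lb·ft: 1150/1.356 = 848 lb·ft

848 lb·ft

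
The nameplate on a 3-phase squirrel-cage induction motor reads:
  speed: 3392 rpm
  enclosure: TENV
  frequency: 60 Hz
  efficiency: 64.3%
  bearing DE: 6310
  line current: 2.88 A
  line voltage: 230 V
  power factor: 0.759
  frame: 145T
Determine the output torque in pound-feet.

P_in = √3·V·I·cosφ = 1.732 × 230 × 2.88 × 0.759 = 871 W
P_out = η·P_in = 0.643 × 871 = 560 W
n = 3392 rpm
ω = 2π×3392/60 = 355.2 rad/s
τ = P_out/ω = 560/355.2 = 1.577 N·m
In lb·ft: 1.577/1.356 = 1.16 lb·ft

1.16 lb·ft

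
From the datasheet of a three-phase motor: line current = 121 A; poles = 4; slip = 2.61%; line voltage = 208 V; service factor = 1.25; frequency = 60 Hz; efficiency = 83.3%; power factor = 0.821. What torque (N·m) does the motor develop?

162 N·m

P_in = √3·V·I·cosφ = 1.732 × 208 × 121 × 0.821 = 35788 W
P_out = η·P_in = 0.833 × 35788 = 29811 W
n_s = 120×60/4 = 1800 rpm; n = 1800×(1−0.0261) = 1753 rpm
ω = 2π×1753/60 = 183.6 rad/s
τ = P_out/ω = 29811/183.6 = 162 N·m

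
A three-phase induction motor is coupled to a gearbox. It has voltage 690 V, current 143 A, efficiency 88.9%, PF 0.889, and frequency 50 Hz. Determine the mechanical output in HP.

P_in = √3·V·I·cosφ = 1.732 × 690 × 143 × 0.889 = 151927 W
P_out = η·P_in = 0.889 × 151927 = 135063 W
= 135063/746 = 181 HP

181 HP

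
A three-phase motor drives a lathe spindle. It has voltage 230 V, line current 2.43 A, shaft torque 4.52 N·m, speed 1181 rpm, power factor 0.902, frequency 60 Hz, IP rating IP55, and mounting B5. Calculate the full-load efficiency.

64.0 %

ω = 2π × 1181/60 = 123.7 rad/s; P_out = τω = 4.52 × 123.7 = 559 W
P_in = √3·V_L·I_L·cosφ = 1.732 × 230 × 2.43 × 0.902 = 873 W
η = P_out / P_in = 559 / 873 = 0.640 = 64.0%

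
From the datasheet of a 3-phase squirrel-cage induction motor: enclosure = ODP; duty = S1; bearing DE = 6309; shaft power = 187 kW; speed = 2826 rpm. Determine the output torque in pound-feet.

466 lb·ft

ω = 2π × 2826/60 = 295.9 rad/s
τ = P/ω = 187000/295.9 = 632 N·m
In lb·ft: 632/1.356 = 466 lb·ft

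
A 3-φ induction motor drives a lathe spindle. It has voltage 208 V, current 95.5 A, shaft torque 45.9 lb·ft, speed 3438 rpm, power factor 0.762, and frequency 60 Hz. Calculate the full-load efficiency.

85.5 %

τ = 45.9 lb·ft × 1.356 = 62.24 N·m
ω = 2π × 3438/60 = 360 rad/s; P_out = τω = 62.24 × 360 = 22406 W
P_in = √3·V_L·I_L·cosφ = 1.732 × 208 × 95.5 × 0.762 = 26216 W
η = P_out / P_in = 22406 / 26216 = 0.855 = 85.5%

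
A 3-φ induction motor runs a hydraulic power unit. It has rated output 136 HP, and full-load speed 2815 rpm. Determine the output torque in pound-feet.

254 lb·ft

P_out = 136 × 746 = 101456 W
ω = 2π × 2815/60 = 294.8 rad/s
τ = P_out/ω = 101456/294.8 = 344.2 N·m
In lb·ft: 344.2/1.356 = 254 lb·ft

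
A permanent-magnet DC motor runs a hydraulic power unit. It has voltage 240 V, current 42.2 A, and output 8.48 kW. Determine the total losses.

1650 W

P_in = V·I = 240×42.2 = 10128 W
P_out = 8480 W
Losses = P_in − P_out = 10128 − 8480 = 1648 W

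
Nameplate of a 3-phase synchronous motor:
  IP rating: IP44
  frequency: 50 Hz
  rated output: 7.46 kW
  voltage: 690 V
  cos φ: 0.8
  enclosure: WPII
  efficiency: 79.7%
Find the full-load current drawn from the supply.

P_out = 7.46 kW = 7460 W
P_in = P_out / η = 7460 / 0.797 = 9360 W
I_L = P_in / (√3·V_L·cosφ) = 9360 / (1.732 × 690 × 0.8) = 9.79 A

9.79 A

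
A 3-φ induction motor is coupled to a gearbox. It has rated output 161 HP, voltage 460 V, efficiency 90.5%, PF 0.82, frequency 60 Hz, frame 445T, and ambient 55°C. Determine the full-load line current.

203 A

P_out = 161 × 746 = 120106 W
P_in = P_out / η = 120106 / 0.905 = 132714 W
I_L = P_in / (√3·V_L·cosφ) = 132714 / (1.732 × 460 × 0.82) = 203 A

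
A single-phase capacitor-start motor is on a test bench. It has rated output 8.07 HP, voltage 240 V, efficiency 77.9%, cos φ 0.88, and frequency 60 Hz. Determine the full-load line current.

P_out = 8.07 × 746 = 6020 W
P_in = P_out / η = 6020 / 0.779 = 7728 W
I = P_in / (V·cosφ) = 7728 / (240 × 0.88) = 36.6 A

36.6 A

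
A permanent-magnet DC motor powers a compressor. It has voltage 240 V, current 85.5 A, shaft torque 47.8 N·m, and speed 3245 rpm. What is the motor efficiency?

ω = 2π × 3245/60 = 339.8 rad/s; P_out = τω = 47.8 × 339.8 = 16242 W
P_in = V·I = 240 × 85.5 = 20520 W
η = P_out / P_in = 16242 / 20520 = 0.792 = 79.2%

79.2 %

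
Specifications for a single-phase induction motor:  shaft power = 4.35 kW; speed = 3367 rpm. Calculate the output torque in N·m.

12.3 N·m

ω = 2π × 3367/60 = 352.6 rad/s
τ = P/ω = 4350/352.6 = 12.3 N·m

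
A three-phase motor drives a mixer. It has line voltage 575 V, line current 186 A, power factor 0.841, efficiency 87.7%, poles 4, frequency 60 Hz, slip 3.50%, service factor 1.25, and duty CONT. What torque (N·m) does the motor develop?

P_in = √3·V·I·cosφ = 1.732 × 575 × 186 × 0.841 = 155785 W
P_out = η·P_in = 0.877 × 155785 = 136623 W
n_s = 120×60/4 = 1800 rpm; n = 1800×(1−0.035) = 1737 rpm
ω = 2π×1737/60 = 181.9 rad/s
τ = P_out/ω = 136623/181.9 = 751 N·m

751 N·m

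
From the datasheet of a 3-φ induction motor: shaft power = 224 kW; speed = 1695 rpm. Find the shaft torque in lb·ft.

931 lb·ft

ω = 2π × 1695/60 = 177.5 rad/s
τ = P/ω = 224000/177.5 = 1262 N·m
In lb·ft: 1262/1.356 = 931 lb·ft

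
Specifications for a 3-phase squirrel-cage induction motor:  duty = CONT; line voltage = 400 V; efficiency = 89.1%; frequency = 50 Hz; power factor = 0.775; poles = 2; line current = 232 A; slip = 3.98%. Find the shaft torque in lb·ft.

271 lb·ft

P_in = √3·V·I·cosφ = 1.732 × 400 × 232 × 0.775 = 124565 W
P_out = η·P_in = 0.891 × 124565 = 110987 W
n_s = 120×50/2 = 3000 rpm; n = 3000×(1−0.0398) = 2881 rpm
ω = 2π×2881/60 = 301.7 rad/s
τ = P_out/ω = 110987/301.7 = 367.9 N·m
In lb·ft: 367.9/1.356 = 271 lb·ft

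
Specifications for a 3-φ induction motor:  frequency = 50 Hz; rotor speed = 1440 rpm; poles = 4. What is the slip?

n_s = 120f/p = 120×50/4 = 1500 rpm
s = (n_s − n)/n_s = (1500 − 1440)/1500 = 0.0400

4.0 %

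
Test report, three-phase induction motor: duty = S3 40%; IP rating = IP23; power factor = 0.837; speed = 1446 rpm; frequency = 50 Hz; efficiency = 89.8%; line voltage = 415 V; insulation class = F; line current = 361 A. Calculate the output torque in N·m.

1290 N·m

P_in = √3·V·I·cosφ = 1.732 × 415 × 361 × 0.837 = 217184 W
P_out = η·P_in = 0.898 × 217184 = 195031 W
n = 1446 rpm
ω = 2π×1446/60 = 151.4 rad/s
τ = P_out/ω = 195031/151.4 = 1290 N·m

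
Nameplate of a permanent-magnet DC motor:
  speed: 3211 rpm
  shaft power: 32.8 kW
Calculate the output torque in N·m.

ω = 2π × 3211/60 = 336.3 rad/s
τ = P/ω = 32800/336.3 = 97.5 N·m

97.5 N·m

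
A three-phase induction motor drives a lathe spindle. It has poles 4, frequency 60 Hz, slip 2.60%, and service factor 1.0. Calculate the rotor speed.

n_s = 120f/p = 120×60/4 = 1800 rpm
n = n_s(1 − s) = 1800 × (1 − 0.026) = 1753 rpm

1753 rpm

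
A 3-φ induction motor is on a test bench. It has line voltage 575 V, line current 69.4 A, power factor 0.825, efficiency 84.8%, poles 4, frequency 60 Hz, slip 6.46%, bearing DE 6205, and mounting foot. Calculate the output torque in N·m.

274 N·m

P_in = √3·V·I·cosφ = 1.732 × 575 × 69.4 × 0.825 = 57020 W
P_out = η·P_in = 0.848 × 57020 = 48353 W
n_s = 120×60/4 = 1800 rpm; n = 1800×(1−0.0646) = 1684 rpm
ω = 2π×1684/60 = 176.3 rad/s
τ = P_out/ω = 48353/176.3 = 274 N·m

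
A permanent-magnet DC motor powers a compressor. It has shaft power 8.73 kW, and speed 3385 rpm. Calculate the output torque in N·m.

24.6 N·m

ω = 2π × 3385/60 = 354.5 rad/s
τ = P/ω = 8730/354.5 = 24.6 N·m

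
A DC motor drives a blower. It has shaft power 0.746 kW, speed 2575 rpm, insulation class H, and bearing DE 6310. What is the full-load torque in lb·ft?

ω = 2π × 2575/60 = 269.7 rad/s
τ = P/ω = 746/269.7 = 2.766 N·m
In lb·ft: 2.766/1.356 = 2.04 lb·ft

2.04 lb·ft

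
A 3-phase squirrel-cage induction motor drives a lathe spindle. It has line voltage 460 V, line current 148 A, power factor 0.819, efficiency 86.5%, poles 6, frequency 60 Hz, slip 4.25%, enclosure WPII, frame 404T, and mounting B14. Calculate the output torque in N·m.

694 N·m

P_in = √3·V·I·cosφ = 1.732 × 460 × 148 × 0.819 = 96572 W
P_out = η·P_in = 0.865 × 96572 = 83535 W
n_s = 120×60/6 = 1200 rpm; n = 1200×(1−0.0425) = 1149 rpm
ω = 2π×1149/60 = 120.3 rad/s
τ = P_out/ω = 83535/120.3 = 694 N·m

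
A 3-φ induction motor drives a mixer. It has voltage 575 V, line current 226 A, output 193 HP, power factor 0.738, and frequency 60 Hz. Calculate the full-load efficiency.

86.7 %

P_out = 193 × 746 = 143978 W
P_in = √3·V_L·I_L·cosφ = 1.732 × 575 × 226 × 0.738 = 166104 W
η = P_out / P_in = 143978 / 166104 = 0.867 = 86.7%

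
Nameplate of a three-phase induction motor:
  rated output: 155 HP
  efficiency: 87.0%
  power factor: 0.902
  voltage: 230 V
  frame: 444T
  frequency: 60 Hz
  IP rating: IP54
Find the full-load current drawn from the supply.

370 A

P_out = 155 × 746 = 115630 W
P_in = P_out / η = 115630 / 0.870 = 132908 W
I_L = P_in / (√3·V_L·cosφ) = 132908 / (1.732 × 230 × 0.902) = 370 A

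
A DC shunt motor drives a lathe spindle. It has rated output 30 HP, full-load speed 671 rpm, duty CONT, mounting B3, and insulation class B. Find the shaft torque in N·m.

318 N·m

P_out = 30 × 746 = 22380 W
ω = 2π × 671/60 = 70.27 rad/s
τ = P_out/ω = 22380/70.27 = 318 N·m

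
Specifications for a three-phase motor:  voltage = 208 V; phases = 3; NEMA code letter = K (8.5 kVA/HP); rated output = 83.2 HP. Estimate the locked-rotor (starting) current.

S_LR = 8.5 × 83.2 = 707.2 kVA
I_LR = S_LR/(√3·V_L) = 707200/(1.732×208) = 1960 A

1960 A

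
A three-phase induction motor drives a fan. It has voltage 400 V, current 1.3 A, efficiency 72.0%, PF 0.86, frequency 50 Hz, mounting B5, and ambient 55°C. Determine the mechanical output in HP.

P_in = √3·V·I·cosφ = 1.732 × 400 × 1.3 × 0.86 = 775 W
P_out = η·P_in = 0.72 × 775 = 558 W
= 558/746 = 0.748 HP

0.748 HP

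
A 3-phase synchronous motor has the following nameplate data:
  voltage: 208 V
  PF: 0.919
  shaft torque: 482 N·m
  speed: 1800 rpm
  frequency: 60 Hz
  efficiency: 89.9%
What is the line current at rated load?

ω = 2π×1800/60 = 188.5 rad/s; P_out = τω = 482 × 188.5 = 90857 W
P_in = P_out / η = 90857 / 0.899 = 101065 W
I_L = P_in / (√3·V_L·cosφ) = 101065 / (1.732 × 208 × 0.919) = 305 A

305 A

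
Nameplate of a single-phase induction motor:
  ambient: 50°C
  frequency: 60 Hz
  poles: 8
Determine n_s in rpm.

n_s = 120f/p = 120×60/8 = 900 rpm

900 rpm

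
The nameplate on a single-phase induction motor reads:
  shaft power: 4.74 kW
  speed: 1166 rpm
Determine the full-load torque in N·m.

38.8 N·m

ω = 2π × 1166/60 = 122.1 rad/s
τ = P/ω = 4740/122.1 = 38.8 N·m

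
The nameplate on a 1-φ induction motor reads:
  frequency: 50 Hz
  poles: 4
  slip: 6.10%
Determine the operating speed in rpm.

1408 rpm

n_s = 120f/p = 120×50/4 = 1500 rpm
n = n_s(1 − s) = 1500 × (1 − 0.061) = 1408 rpm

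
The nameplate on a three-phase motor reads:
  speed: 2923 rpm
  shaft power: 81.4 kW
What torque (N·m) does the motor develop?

266 N·m

ω = 2π × 2923/60 = 306.1 rad/s
τ = P/ω = 81400/306.1 = 266 N·m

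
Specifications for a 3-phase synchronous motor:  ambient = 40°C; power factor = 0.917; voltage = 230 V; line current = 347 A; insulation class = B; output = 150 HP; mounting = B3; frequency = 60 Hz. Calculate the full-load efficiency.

P_out = 150 × 746 = 111900 W
P_in = √3·V_L·I_L·cosφ = 1.732 × 230 × 347 × 0.917 = 126758 W
η = P_out / P_in = 111900 / 126758 = 0.883 = 88.3%

88.3 %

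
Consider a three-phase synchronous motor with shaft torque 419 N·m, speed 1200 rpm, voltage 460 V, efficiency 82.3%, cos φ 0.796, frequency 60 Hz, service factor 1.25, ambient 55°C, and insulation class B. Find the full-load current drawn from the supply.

ω = 2π×1200/60 = 125.7 rad/s; P_out = τω = 419 × 125.7 = 52668 W
P_in = P_out / η = 52668 / 0.823 = 63995 W
I_L = P_in / (√3·V_L·cosφ) = 63995 / (1.732 × 460 × 0.796) = 101 A

101 A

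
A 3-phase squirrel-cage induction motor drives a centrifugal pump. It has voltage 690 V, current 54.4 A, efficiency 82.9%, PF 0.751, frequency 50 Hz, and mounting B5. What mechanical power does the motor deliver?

40.5 kW

P_in = √3·V·I·cosφ = 1.732 × 690 × 54.4 × 0.751 = 48824 W
P_out = η·P_in = 0.829 × 48824 = 40475 W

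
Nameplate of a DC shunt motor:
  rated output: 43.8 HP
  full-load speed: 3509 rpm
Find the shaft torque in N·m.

88.9 N·m

P_out = 43.8 × 746 = 32675 W
ω = 2π × 3509/60 = 367.5 rad/s
τ = P_out/ω = 32675/367.5 = 88.9 N·m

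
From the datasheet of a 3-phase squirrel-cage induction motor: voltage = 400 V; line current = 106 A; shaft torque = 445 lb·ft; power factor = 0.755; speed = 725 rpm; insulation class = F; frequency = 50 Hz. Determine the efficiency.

82.6 %

τ = 445 lb·ft × 1.356 = 603.4 N·m
ω = 2π × 725/60 = 75.92 rad/s; P_out = τω = 603.4 × 75.92 = 45810 W
P_in = √3·V_L·I_L·cosφ = 1.732 × 400 × 106 × 0.755 = 55445 W
η = P_out / P_in = 45810 / 55445 = 0.826 = 82.6%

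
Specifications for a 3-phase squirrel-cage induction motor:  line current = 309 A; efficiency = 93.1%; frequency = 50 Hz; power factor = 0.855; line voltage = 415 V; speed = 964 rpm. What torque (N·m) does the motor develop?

P_in = √3·V·I·cosφ = 1.732 × 415 × 309 × 0.855 = 189898 W
P_out = η·P_in = 0.931 × 189898 = 176795 W
n = 964 rpm
ω = 2π×964/60 = 100.9 rad/s
τ = P_out/ω = 176795/100.9 = 1750 N·m

1750 N·m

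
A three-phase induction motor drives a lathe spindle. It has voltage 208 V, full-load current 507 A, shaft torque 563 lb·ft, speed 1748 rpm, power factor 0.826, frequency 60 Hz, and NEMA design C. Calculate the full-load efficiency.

92.6 %

τ = 563 lb·ft × 1.356 = 763.4 N·m
ω = 2π × 1748/60 = 183.1 rad/s; P_out = τω = 763.4 × 183.1 = 139779 W
P_in = √3·V_L·I_L·cosφ = 1.732 × 208 × 507 × 0.826 = 150869 W
η = P_out / P_in = 139779 / 150869 = 0.926 = 92.6%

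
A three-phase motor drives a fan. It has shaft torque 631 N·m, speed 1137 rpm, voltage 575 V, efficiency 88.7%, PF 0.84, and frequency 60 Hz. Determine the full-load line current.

ω = 2π×1137/60 = 119.1 rad/s; P_out = τω = 631 × 119.1 = 75152 W
P_in = P_out / η = 75152 / 0.887 = 84726 W
I_L = P_in / (√3·V_L·cosφ) = 84726 / (1.732 × 575 × 0.84) = 101 A

101 A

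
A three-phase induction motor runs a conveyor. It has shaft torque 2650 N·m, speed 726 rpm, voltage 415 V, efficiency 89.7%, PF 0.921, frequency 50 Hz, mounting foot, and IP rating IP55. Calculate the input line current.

339 A

ω = 2π×726/60 = 76.03 rad/s; P_out = τω = 2650 × 76.03 = 201480 W
P_in = P_out / η = 201480 / 0.897 = 224615 W
I_L = P_in / (√3·V_L·cosφ) = 224615 / (1.732 × 415 × 0.921) = 339 A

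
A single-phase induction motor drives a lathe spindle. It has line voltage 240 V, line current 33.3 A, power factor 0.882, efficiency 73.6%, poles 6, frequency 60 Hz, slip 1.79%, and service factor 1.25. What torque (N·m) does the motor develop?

P_in = V·I·cosφ = 240 × 33.3 × 0.882 = 7049 W
P_out = η·P_in = 0.736 × 7049 = 5188 W
n_s = 120×60/6 = 1200 rpm; n = 1200×(1−0.0179) = 1179 rpm
ω = 2π×1179/60 = 123.5 rad/s
τ = P_out/ω = 5188/123.5 = 42 N·m

42 N·m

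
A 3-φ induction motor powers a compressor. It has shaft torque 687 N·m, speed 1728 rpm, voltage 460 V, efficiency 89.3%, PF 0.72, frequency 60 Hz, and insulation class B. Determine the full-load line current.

ω = 2π×1728/60 = 181 rad/s; P_out = τω = 687 × 181 = 124347 W
P_in = P_out / η = 124347 / 0.893 = 139246 W
I_L = P_in / (√3·V_L·cosφ) = 139246 / (1.732 × 460 × 0.72) = 243 A

243 A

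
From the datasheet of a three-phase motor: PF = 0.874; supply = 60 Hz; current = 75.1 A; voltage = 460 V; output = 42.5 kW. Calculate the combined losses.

P_in = √3·V·I·cosφ = 1.732×460×75.1×0.874 = 52295 W
P_out = 42500 W
Losses = P_in − P_out = 52295 − 42500 = 9795 W

9800 W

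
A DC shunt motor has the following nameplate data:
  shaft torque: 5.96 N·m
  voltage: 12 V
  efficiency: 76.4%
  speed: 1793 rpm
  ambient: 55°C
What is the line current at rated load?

ω = 2π×1793/60 = 187.8 rad/s; P_out = τω = 5.96 × 187.8 = 1119 W
P_in = P_out / η = 1119 / 0.764 = 1465 W
I = P_in / V = 1465 / 12 = 122 A

122 A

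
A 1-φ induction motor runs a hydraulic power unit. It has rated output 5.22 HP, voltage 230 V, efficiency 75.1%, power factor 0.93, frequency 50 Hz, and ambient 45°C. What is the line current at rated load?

24.2 A

P_out = 5.22 × 746 = 3894 W
P_in = P_out / η = 3894 / 0.751 = 5185 W
I = P_in / (V·cosφ) = 5185 / (230 × 0.93) = 24.2 A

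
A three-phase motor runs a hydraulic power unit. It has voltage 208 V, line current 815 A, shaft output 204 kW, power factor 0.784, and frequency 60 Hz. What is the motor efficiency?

88.6 %

P_out = 204 kW = 204000 W
P_in = √3·V_L·I_L·cosφ = 1.732 × 208 × 815 × 0.784 = 230189 W
η = P_out / P_in = 204000 / 230189 = 0.886 = 88.6%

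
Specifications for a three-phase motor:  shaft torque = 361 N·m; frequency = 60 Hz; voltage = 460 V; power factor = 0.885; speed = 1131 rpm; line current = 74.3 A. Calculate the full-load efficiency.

81.6 %

ω = 2π × 1131/60 = 118.4 rad/s; P_out = τω = 361 × 118.4 = 42742 W
P_in = √3·V_L·I_L·cosφ = 1.732 × 460 × 74.3 × 0.885 = 52389 W
η = P_out / P_in = 42742 / 52389 = 0.816 = 81.6%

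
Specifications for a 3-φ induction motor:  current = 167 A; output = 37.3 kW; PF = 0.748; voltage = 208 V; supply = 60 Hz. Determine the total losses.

P_in = √3·V·I·cosφ = 1.732×208×167×0.748 = 45002 W
P_out = 37300 W
Losses = P_in − P_out = 45002 − 37300 = 7702 W

7.7 kW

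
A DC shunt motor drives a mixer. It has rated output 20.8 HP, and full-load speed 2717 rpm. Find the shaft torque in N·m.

54.5 N·m

P_out = 20.8 × 746 = 15517 W
ω = 2π × 2717/60 = 284.5 rad/s
τ = P_out/ω = 15517/284.5 = 54.5 N·m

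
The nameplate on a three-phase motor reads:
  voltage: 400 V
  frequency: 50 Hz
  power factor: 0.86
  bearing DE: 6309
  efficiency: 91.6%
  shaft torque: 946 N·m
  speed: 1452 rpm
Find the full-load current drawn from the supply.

264 A

ω = 2π×1452/60 = 152.1 rad/s; P_out = τω = 946 × 152.1 = 143887 W
P_in = P_out / η = 143887 / 0.916 = 157082 W
I_L = P_in / (√3·V_L·cosφ) = 157082 / (1.732 × 400 × 0.86) = 264 A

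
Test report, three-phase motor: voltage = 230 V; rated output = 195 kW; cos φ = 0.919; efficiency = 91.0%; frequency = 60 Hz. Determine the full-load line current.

P_out = 195 kW = 195000 W
P_in = P_out / η = 195000 / 0.910 = 214286 W
I_L = P_in / (√3·V_L·cosφ) = 214286 / (1.732 × 230 × 0.919) = 585 A

585 A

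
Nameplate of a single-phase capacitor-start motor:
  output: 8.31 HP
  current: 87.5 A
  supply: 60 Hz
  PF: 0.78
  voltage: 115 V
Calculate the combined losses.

1650 W

P_in = V·I·cosφ = 115×87.5×0.78 = 7849 W
P_out = 8.31×746 = 6199 W
Losses = P_in − P_out = 7849 − 6199 = 1650 W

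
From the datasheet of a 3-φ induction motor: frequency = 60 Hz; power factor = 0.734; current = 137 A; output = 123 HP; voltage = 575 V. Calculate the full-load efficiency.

P_out = 123 × 746 = 91758 W
P_in = √3·V_L·I_L·cosφ = 1.732 × 575 × 137 × 0.734 = 100146 W
η = P_out / P_in = 91758 / 100146 = 0.916 = 91.6%

91.6 %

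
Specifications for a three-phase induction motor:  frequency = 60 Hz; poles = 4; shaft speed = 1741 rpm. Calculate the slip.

3.28 %

n_s = 120f/p = 120×60/4 = 1800 rpm
s = (n_s − n)/n_s = (1800 − 1741)/1800 = 0.0328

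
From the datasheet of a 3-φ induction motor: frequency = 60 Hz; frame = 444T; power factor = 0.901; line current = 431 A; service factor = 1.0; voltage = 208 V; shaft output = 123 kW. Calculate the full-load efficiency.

P_out = 123 kW = 123000 W
P_in = √3·V_L·I_L·cosφ = 1.732 × 208 × 431 × 0.901 = 139899 W
η = P_out / P_in = 123000 / 139899 = 0.879 = 87.9%

87.9 %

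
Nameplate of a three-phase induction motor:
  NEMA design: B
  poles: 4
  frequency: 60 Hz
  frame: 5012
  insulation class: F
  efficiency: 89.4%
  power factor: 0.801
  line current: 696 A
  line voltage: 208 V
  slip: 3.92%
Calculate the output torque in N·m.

P_in = √3·V·I·cosφ = 1.732 × 208 × 696 × 0.801 = 200841 W
P_out = η·P_in = 0.894 × 200841 = 179552 W
n_s = 120×60/4 = 1800 rpm; n = 1800×(1−0.0392) = 1729 rpm
ω = 2π×1729/60 = 181.1 rad/s
τ = P_out/ω = 179552/181.1 = 991 N·m

991 N·m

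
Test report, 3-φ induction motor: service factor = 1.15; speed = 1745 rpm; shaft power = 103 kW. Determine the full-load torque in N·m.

ω = 2π × 1745/60 = 182.7 rad/s
τ = P/ω = 103000/182.7 = 564 N·m

564 N·m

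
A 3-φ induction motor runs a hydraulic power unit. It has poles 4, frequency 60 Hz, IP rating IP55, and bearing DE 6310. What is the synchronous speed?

1800 rpm

n_s = 120f/p = 120×60/4 = 1800 rpm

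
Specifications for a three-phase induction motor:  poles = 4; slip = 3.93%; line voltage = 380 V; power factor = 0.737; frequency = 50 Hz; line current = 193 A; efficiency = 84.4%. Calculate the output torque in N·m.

524 N·m

P_in = √3·V·I·cosφ = 1.732 × 380 × 193 × 0.737 = 93617 W
P_out = η·P_in = 0.844 × 93617 = 79013 W
n_s = 120×50/4 = 1500 rpm; n = 1500×(1−0.0393) = 1441 rpm
ω = 2π×1441/60 = 150.9 rad/s
τ = P_out/ω = 79013/150.9 = 524 N·m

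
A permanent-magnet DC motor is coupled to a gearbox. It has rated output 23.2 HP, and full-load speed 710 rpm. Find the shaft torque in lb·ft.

172 lb·ft

P_out = 23.2 × 746 = 17307 W
ω = 2π × 710/60 = 74.35 rad/s
τ = P_out/ω = 17307/74.35 = 232.8 N·m
In lb·ft: 232.8/1.356 = 172 lb·ft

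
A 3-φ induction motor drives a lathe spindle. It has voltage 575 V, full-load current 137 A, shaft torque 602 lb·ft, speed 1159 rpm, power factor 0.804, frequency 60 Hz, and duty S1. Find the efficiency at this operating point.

τ = 602 lb·ft × 1.356 = 816.3 N·m
ω = 2π × 1159/60 = 121.4 rad/s; P_out = τω = 816.3 × 121.4 = 99099 W
P_in = √3·V_L·I_L·cosφ = 1.732 × 575 × 137 × 0.804 = 109696 W
η = P_out / P_in = 99099 / 109696 = 0.903 = 90.3%

90.3 %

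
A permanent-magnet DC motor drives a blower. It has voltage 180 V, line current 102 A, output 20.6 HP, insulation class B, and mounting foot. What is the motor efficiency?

P_out = 20.6 × 746 = 15368 W
P_in = V·I = 180 × 102 = 18360 W
η = P_out / P_in = 15368 / 18360 = 0.837 = 83.7%

83.7 %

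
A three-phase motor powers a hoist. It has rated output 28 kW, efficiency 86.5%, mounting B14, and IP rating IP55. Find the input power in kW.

P_out = 28000 W
P_in = P_out/η = 28000/0.865 = 32370 W = 32.4 kW

32.4 kW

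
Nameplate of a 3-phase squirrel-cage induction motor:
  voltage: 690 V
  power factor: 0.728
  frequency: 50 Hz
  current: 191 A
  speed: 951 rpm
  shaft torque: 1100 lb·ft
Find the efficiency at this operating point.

89.4 %

τ = 1100 lb·ft × 1.356 = 1492 N·m
ω = 2π × 951/60 = 99.59 rad/s; P_out = τω = 1492 × 99.59 = 148588 W
P_in = √3·V_L·I_L·cosφ = 1.732 × 690 × 191 × 0.728 = 166173 W
η = P_out / P_in = 148588 / 166173 = 0.894 = 89.4%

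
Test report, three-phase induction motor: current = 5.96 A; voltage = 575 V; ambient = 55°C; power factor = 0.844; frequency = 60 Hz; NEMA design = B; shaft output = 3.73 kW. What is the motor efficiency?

74.5 %

P_out = 3.73 kW = 3730 W
P_in = √3·V_L·I_L·cosφ = 1.732 × 575 × 5.96 × 0.844 = 5010 W
η = P_out / P_in = 3730 / 5010 = 0.745 = 74.5%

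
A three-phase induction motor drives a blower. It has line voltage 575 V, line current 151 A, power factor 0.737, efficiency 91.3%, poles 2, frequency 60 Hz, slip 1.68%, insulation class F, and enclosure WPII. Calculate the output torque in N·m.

P_in = √3·V·I·cosφ = 1.732 × 575 × 151 × 0.737 = 110831 W
P_out = η·P_in = 0.913 × 110831 = 101189 W
n_s = 120×60/2 = 3600 rpm; n = 3600×(1−0.0168) = 3540 rpm
ω = 2π×3540/60 = 370.7 rad/s
τ = P_out/ω = 101189/370.7 = 273 N·m

273 N·m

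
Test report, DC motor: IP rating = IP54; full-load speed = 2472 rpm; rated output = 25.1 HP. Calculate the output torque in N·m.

P_out = 25.1 × 746 = 18725 W
ω = 2π × 2472/60 = 258.9 rad/s
τ = P_out/ω = 18725/258.9 = 72.3 N·m

72.3 N·m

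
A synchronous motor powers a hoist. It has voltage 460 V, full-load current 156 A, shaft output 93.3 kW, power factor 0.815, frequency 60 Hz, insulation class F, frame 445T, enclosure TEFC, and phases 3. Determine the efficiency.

92.1 %

P_out = 93.3 kW = 93300 W
P_in = √3·V_L·I_L·cosφ = 1.732 × 460 × 156 × 0.815 = 101295 W
η = P_out / P_in = 93300 / 101295 = 0.921 = 92.1%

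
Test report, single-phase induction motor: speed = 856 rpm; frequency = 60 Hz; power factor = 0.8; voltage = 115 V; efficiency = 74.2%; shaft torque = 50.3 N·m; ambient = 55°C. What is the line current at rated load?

ω = 2π×856/60 = 89.64 rad/s; P_out = τω = 50.3 × 89.64 = 4509 W
P_in = P_out / η = 4509 / 0.742 = 6077 W
I = P_in / (V·cosφ) = 6077 / (115 × 0.8) = 66.1 A

66.1 A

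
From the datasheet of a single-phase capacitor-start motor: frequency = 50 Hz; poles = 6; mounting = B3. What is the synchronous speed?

1000 rpm

n_s = 120f/p = 120×50/6 = 1000 rpm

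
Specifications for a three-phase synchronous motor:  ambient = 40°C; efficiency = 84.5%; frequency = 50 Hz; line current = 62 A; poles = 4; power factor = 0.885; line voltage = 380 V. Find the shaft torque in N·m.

P_in = √3·V·I·cosφ = 1.732 × 380 × 62 × 0.885 = 36113 W
P_out = η·P_in = 0.845 × 36113 = 30515 W
n = n_s = 120×50/4 = 1500 rpm (synchronous)
ω = 2π×1500/60 = 157.1 rad/s
τ = P_out/ω = 30515/157.1 = 194 N·m

194 N·m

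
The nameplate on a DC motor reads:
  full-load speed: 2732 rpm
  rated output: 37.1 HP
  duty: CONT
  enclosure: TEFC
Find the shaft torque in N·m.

96.7 N·m

P_out = 37.1 × 746 = 27677 W
ω = 2π × 2732/60 = 286.1 rad/s
τ = P_out/ω = 27677/286.1 = 96.7 N·m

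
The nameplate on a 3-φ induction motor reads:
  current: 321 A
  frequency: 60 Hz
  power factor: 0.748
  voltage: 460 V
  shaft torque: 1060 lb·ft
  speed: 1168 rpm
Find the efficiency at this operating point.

τ = 1060 lb·ft × 1.356 = 1437 N·m
ω = 2π × 1168/60 = 122.3 rad/s; P_out = τω = 1437 × 122.3 = 175745 W
P_in = √3·V_L·I_L·cosφ = 1.732 × 460 × 321 × 0.748 = 191299 W
η = P_out / P_in = 175745 / 191299 = 0.919 = 91.9%

91.9 %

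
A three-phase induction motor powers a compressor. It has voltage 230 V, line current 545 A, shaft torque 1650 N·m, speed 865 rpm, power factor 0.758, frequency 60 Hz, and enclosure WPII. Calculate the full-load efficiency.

90.8 %

ω = 2π × 865/60 = 90.58 rad/s; P_out = τω = 1650 × 90.58 = 149457 W
P_in = √3·V_L·I_L·cosφ = 1.732 × 230 × 545 × 0.758 = 164566 W
η = P_out / P_in = 149457 / 164566 = 0.908 = 90.8%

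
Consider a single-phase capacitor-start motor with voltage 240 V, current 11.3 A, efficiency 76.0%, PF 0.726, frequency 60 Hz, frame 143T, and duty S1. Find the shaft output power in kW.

1.5 kW

P_in = V·I·cosφ = 240 × 11.3 × 0.726 = 1969 W
P_out = η·P_in = 0.76 × 1969 = 1496 W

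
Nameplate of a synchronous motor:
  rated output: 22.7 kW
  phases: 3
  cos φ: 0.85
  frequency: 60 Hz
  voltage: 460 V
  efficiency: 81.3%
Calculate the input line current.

41.2 A

P_out = 22.7 kW = 22700 W
P_in = P_out / η = 22700 / 0.813 = 27921 W
I_L = P_in / (√3·V_L·cosφ) = 27921 / (1.732 × 460 × 0.85) = 41.2 A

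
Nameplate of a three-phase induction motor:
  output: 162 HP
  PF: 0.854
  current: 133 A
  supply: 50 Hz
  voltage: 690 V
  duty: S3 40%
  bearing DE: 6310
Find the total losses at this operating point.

14.9 kW

P_in = √3·V·I·cosφ = 1.732×690×133×0.854 = 135740 W
P_out = 162×746 = 120852 W
Losses = P_in − P_out = 135740 − 120852 = 14888 W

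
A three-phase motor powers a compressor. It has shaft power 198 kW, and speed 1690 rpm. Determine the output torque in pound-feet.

ω = 2π × 1690/60 = 177 rad/s
τ = P/ω = 198000/177 = 1119 N·m
In lb·ft: 1119/1.356 = 825 lb·ft

825 lb·ft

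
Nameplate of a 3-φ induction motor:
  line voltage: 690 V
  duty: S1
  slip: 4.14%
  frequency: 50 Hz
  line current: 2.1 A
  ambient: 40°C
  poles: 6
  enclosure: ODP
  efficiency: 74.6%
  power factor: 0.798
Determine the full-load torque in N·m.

P_in = √3·V·I·cosφ = 1.732 × 690 × 2.1 × 0.798 = 2003 W
P_out = η·P_in = 0.746 × 2003 = 1494 W
n_s = 120×50/6 = 1000 rpm; n = 1000×(1−0.0414) = 959 rpm
ω = 2π×959/60 = 100.4 rad/s
τ = P_out/ω = 1494/100.4 = 14.9 N·m

14.9 N·m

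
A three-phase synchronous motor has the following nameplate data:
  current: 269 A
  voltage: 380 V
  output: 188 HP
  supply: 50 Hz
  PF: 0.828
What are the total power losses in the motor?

6350 W

P_in = √3·V·I·cosφ = 1.732×380×269×0.828 = 146593 W
P_out = 188×746 = 140248 W
Losses = P_in − P_out = 146593 − 140248 = 6345 W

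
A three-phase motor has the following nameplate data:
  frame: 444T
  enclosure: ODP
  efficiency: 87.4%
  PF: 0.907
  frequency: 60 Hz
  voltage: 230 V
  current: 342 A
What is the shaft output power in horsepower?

145 HP

P_in = √3·V·I·cosφ = 1.732 × 230 × 342 × 0.907 = 123569 W
P_out = η·P_in = 0.874 × 123569 = 107999 W
= 107999/746 = 145 HP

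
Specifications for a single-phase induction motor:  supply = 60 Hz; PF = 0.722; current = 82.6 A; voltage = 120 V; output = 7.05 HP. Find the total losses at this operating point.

P_in = V·I·cosφ = 120×82.6×0.722 = 7156 W
P_out = 7.05×746 = 5259 W
Losses = P_in − P_out = 7156 − 5259 = 1897 W

1900 W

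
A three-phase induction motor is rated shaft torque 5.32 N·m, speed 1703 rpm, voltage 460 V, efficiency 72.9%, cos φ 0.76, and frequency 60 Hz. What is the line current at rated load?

ω = 2π×1703/60 = 178.3 rad/s; P_out = τω = 5.32 × 178.3 = 949 W
P_in = P_out / η = 949 / 0.729 = 1302 W
I_L = P_in / (√3·V_L·cosφ) = 1302 / (1.732 × 460 × 0.76) = 2.15 A

2.15 A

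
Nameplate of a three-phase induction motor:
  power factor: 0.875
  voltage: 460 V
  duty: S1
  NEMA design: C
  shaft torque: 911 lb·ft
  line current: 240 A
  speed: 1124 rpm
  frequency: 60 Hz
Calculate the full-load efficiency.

τ = 911 lb·ft × 1.356 = 1235 N·m
ω = 2π × 1124/60 = 117.7 rad/s; P_out = τω = 1235 × 117.7 = 145360 W
P_in = √3·V_L·I_L·cosφ = 1.732 × 460 × 240 × 0.875 = 167311 W
η = P_out / P_in = 145360 / 167311 = 0.869 = 86.9%

86.9 %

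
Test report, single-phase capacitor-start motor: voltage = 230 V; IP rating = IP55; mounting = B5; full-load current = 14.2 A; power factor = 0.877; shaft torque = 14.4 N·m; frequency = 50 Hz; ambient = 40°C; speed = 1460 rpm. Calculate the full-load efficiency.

ω = 2π × 1460/60 = 152.9 rad/s; P_out = τω = 14.4 × 152.9 = 2202 W
P_in = V·I·cosφ = 230 × 14.2 × 0.877 = 2864 W
η = P_out / P_in = 2202 / 2864 = 0.769 = 76.9%

76.9 %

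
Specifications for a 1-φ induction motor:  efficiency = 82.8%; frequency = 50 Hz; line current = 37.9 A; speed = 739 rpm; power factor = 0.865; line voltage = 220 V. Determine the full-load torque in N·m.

77.2 N·m

P_in = V·I·cosφ = 220 × 37.9 × 0.865 = 7212 W
P_out = η·P_in = 0.828 × 7212 = 5972 W
n = 739 rpm
ω = 2π×739/60 = 77.39 rad/s
τ = P_out/ω = 5972/77.39 = 77.2 N·m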